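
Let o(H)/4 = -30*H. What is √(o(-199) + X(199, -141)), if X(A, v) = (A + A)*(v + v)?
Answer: 2*I*√22089 ≈ 297.25*I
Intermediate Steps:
X(A, v) = 4*A*v (X(A, v) = (2*A)*(2*v) = 4*A*v)
o(H) = -120*H (o(H) = 4*(-30*H) = -120*H)
√(o(-199) + X(199, -141)) = √(-120*(-199) + 4*199*(-141)) = √(23880 - 112236) = √(-88356) = 2*I*√22089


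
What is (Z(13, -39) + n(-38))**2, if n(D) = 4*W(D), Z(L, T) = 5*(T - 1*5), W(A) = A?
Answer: 138384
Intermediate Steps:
Z(L, T) = -25 + 5*T (Z(L, T) = 5*(T - 5) = 5*(-5 + T) = -25 + 5*T)
n(D) = 4*D
(Z(13, -39) + n(-38))**2 = ((-25 + 5*(-39)) + 4*(-38))**2 = ((-25 - 195) - 152)**2 = (-220 - 152)**2 = (-372)**2 = 138384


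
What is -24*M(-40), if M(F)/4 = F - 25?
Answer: 6240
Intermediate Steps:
M(F) = -100 + 4*F (M(F) = 4*(F - 25) = 4*(-25 + F) = -100 + 4*F)
-24*M(-40) = -24*(-100 + 4*(-40)) = -24*(-100 - 160) = -24*(-260) = 6240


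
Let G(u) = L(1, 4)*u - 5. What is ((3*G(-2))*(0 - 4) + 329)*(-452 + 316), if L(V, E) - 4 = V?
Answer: -69224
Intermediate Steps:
L(V, E) = 4 + V
G(u) = -5 + 5*u (G(u) = (4 + 1)*u - 5 = 5*u - 5 = -5 + 5*u)
((3*G(-2))*(0 - 4) + 329)*(-452 + 316) = ((3*(-5 + 5*(-2)))*(0 - 4) + 329)*(-452 + 316) = ((3*(-5 - 10))*(-4) + 329)*(-136) = ((3*(-15))*(-4) + 329)*(-136) = (-45*(-4) + 329)*(-136) = (180 + 329)*(-136) = 509*(-136) = -69224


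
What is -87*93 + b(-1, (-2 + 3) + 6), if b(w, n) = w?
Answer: -8092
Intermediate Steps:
-87*93 + b(-1, (-2 + 3) + 6) = -87*93 - 1 = -8091 - 1 = -8092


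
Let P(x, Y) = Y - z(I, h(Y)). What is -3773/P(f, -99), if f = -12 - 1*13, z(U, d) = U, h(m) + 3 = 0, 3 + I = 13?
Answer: 3773/109 ≈ 34.615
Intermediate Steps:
I = 10 (I = -3 + 13 = 10)
h(m) = -3 (h(m) = -3 + 0 = -3)
f = -25 (f = -12 - 13 = -25)
P(x, Y) = -10 + Y (P(x, Y) = Y - 1*10 = Y - 10 = -10 + Y)
-3773/P(f, -99) = -3773/(-10 - 99) = -3773/(-109) = -3773*(-1/109) = 3773/109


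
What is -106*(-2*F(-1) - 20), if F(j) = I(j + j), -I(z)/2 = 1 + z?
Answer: 2544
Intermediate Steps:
I(z) = -2 - 2*z (I(z) = -2*(1 + z) = -2 - 2*z)
F(j) = -2 - 4*j (F(j) = -2 - 2*(j + j) = -2 - 4*j)
-106*(-2*F(-1) - 20) = -106*(-2*(-2 - 4*(-1)) - 20) = -106*(-2*(-2 + 4) - 20) = -106*(-2*2 - 20) = -106*(-4 - 20) = -106*(-24) = 2544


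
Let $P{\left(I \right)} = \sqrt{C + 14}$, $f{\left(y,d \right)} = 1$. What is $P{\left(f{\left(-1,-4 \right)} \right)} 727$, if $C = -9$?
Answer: $727 \sqrt{5} \approx 1625.6$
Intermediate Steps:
$P{\left(I \right)} = \sqrt{5}$ ($P{\left(I \right)} = \sqrt{-9 + 14} = \sqrt{5}$)
$P{\left(f{\left(-1,-4 \right)} \right)} 727 = \sqrt{5} \cdot 727 = 727 \sqrt{5}$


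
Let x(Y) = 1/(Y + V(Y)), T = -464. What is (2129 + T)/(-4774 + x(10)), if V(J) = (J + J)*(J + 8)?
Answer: -205350/588793 ≈ -0.34876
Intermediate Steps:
V(J) = 2*J*(8 + J) (V(J) = (2*J)*(8 + J) = 2*J*(8 + J))
x(Y) = 1/(Y + 2*Y*(8 + Y))
(2129 + T)/(-4774 + x(10)) = (2129 - 464)/(-4774 + 1/(10*(17 + 2*10))) = 1665/(-4774 + 1/(10*(17 + 20))) = 1665/(-4774 + (⅒)/37) = 1665/(-4774 + (⅒)*(1/37)) = 1665/(-4774 + 1/370) = 1665/(-1766379/370) = 1665*(-370/1766379) = -205350/588793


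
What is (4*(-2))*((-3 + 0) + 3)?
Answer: 0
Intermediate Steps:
(4*(-2))*((-3 + 0) + 3) = -8*(-3 + 3) = -8*0 = 0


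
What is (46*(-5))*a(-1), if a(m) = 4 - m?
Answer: -1150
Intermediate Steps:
(46*(-5))*a(-1) = (46*(-5))*(4 - 1*(-1)) = -230*(4 + 1) = -230*5 = -1150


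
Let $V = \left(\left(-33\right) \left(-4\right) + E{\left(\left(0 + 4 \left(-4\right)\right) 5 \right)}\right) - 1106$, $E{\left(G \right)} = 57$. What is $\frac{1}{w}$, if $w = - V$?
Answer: $\frac{1}{917} \approx 0.0010905$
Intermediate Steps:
$V = -917$ ($V = \left(\left(-33\right) \left(-4\right) + 57\right) - 1106 = \left(132 + 57\right) - 1106 = 189 - 1106 = -917$)
$w = 917$ ($w = \left(-1\right) \left(-917\right) = 917$)
$\frac{1}{w} = \frac{1}{917}$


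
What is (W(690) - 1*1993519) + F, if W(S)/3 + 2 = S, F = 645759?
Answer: -1345696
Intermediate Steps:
W(S) = -6 + 3*S
(W(690) - 1*1993519) + F = ((-6 + 3*690) - 1*1993519) + 645759 = ((-6 + 2070) - 1993519) + 645759 = (2064 - 1993519) + 645759 = -1991455 + 645759 = -1345696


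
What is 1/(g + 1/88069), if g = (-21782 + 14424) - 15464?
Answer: -88069/2009910717 ≈ -4.3817e-5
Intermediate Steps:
g = -22822 (g = -7358 - 15464 = -22822)
1/(g + 1/88069) = 1/(-22822 + 1/88069) = 1/(-2009910717/88069) = -88069/2009910717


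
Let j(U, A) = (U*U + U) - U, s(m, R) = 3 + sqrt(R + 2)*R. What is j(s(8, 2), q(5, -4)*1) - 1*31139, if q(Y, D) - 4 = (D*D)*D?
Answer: -31090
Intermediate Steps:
q(Y, D) = 4 + D**3 (q(Y, D) = 4 + (D*D)*D = 4 + D**2*D = 4 + D**3)
s(m, R) = 3 + R*sqrt(2 + R) (s(m, R) = 3 + sqrt(2 + R)*R = 3 + R*sqrt(2 + R))
j(U, A) = U**2 (j(U, A) = (U**2 + U) - U = (U + U**2) - U = U**2)
j(s(8, 2), q(5, -4)*1) - 1*31139 = (3 + 2*sqrt(2 + 2))**2 - 1*31139 = (3 + 2*sqrt(4))**2 - 31139 = (3 + 2*2)**2 - 31139 = (3 + 4)**2 - 31139 = 7**2 - 31139 = 49 - 31139 = -31090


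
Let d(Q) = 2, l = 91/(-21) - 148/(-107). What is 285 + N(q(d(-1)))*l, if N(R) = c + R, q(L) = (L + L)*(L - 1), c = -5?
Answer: 92432/321 ≈ 287.95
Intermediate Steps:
l = -947/321 (l = 91*(-1/21) - 148*(-1/107) = -13/3 + 148/107 = -947/321 ≈ -2.9502)
q(L) = 2*L*(-1 + L) (q(L) = (2*L)*(-1 + L) = 2*L*(-1 + L))
N(R) = -5 + R
285 + N(q(d(-1)))*l = 285 + (-5 + 2*2*(-1 + 2))*(-947/321) = 285 + (-5 + 2*2*1)*(-947/321) = 285 + (-5 + 4)*(-947/321) = 285 - 1*(-947/321) = 285 + 947/321 = 92432/321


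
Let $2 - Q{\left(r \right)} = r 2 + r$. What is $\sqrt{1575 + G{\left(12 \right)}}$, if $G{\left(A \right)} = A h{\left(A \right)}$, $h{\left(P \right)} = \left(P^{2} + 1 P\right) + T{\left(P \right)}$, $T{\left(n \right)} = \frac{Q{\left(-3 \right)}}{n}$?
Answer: $\sqrt{3458} \approx 58.805$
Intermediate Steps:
$Q{\left(r \right)} = 2 - 3 r$ ($Q{\left(r \right)} = 2 - \left(r 2 + r\right) = 2 - \left(2 r + r\right) = 2 - 3 r$)
$T{\left(n \right)} = \frac{11}{n}$ ($T{\left(n \right)} = \frac{2 - -9}{n} = \frac{2 + 9}{n} = \frac{11}{n}$)
$h{\left(P \right)} = P + P^{2} + \frac{11}{P}$ ($h{\left(P \right)} = \left(P^{2} + 1 P\right) + \frac{11}{P} = \left(P^{2} + P\right) + \frac{11}{P} = \left(P + P^{2}\right) + \frac{11}{P} = P + P^{2} + \frac{11}{P}$)
$G{\left(A \right)} = A \left(A + A^{2} + \frac{11}{A}\right)$
$\sqrt{1575 + G{\left(12 \right)}} = \sqrt{1575 + \left(11 + 12^{2} \left(1 + 12\right)\right)} = \sqrt{1575 + \left(11 + 144 \cdot 13\right)} = \sqrt{1575 + \left(11 + 1872\right)} = \sqrt{1575 + 1883} = \sqrt{3458}$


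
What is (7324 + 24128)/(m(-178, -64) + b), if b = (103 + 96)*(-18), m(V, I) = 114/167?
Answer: -437707/49840 ≈ -8.7822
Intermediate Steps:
m(V, I) = 114/167 (m(V, I) = 114*(1/167) = 114/167)
b = -3582 (b = 199*(-18) = -3582)
(7324 + 24128)/(m(-178, -64) + b) = (7324 + 24128)/(114/167 - 3582) = 31452/(-598080/167) = 31452*(-167/598080) = -437707/49840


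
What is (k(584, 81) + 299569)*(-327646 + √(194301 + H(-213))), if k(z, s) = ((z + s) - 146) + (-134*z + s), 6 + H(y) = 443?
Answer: -72708906798 + 221913*√194738 ≈ -7.2611e+10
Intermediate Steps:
H(y) = 437 (H(y) = -6 + 443 = 437)
k(z, s) = -146 - 133*z + 2*s (k(z, s) = ((s + z) - 146) + (s - 134*z) = (-146 + s + z) + (s - 134*z) = -146 - 133*z + 2*s)
(k(584, 81) + 299569)*(-327646 + √(194301 + H(-213))) = ((-146 - 133*584 + 2*81) + 299569)*(-327646 + √(194301 + 437)) = ((-146 - 77672 + 162) + 299569)*(-327646 + √194738) = (-77656 + 299569)*(-327646 + √194738) = 221913*(-327646 + √194738) = -72708906798 + 221913*√194738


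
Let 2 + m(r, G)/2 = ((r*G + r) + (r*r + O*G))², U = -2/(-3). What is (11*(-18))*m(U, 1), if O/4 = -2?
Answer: -130856/9 ≈ -14540.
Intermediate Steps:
O = -8 (O = 4*(-2) = -8)
U = ⅔ (U = -2*(-⅓) = ⅔ ≈ 0.66667)
m(r, G) = -4 + 2*(r + r² - 8*G + G*r)² (m(r, G) = -4 + 2*((r*G + r) + (r*r - 8*G))² = -4 + 2*((G*r + r) + (r² - 8*G))² = -4 + 2*((r + G*r) + (r² - 8*G))² = -4 + 2*(r + r² - 8*G + G*r)²)
(11*(-18))*m(U, 1) = (11*(-18))*(-4 + 2*(⅔ + (⅔)² - 8*1 + 1*(⅔))²) = -198*(-4 + 2*(⅔ + 4/9 - 8 + ⅔)²) = -198*(-4 + 2*(-56/9)²) = -198*(-4 + 2*(3136/81)) = -198*(-4 + 6272/81) = -198*5948/81 = -130856/9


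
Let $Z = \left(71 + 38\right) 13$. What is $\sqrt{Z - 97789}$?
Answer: $6 i \sqrt{2677} \approx 310.44 i$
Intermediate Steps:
$Z = 1417$ ($Z = 109 \cdot 13 = 1417$)
$\sqrt{Z - 97789} = \sqrt{1417 - 97789} = \sqrt{-96372} = 6 i \sqrt{2677}$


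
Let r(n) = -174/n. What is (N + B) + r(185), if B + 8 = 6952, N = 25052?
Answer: 5919086/185 ≈ 31995.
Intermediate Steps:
B = 6944 (B = -8 + 6952 = 6944)
(N + B) + r(185) = (25052 + 6944) - 174/185 = 31996 - 174*1/185 = 31996 - 174/185 = 5919086/185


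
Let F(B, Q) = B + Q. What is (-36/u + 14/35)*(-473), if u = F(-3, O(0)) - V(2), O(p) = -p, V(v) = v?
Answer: -17974/5 ≈ -3594.8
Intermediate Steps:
u = -5 (u = (-3 - 1*0) - 1*2 = (-3 + 0) - 2 = -3 - 2 = -5)
(-36/u + 14/35)*(-473) = (-36/(-5) + 14/35)*(-473) = (-36*(-1/5) + 14*(1/35))*(-473) = (36/5 + 2/5)*(-473) = (38/5)*(-473) = -17974/5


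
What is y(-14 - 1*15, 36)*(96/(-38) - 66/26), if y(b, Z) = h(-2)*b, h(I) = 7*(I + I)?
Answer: -1015812/247 ≈ -4112.6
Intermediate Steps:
h(I) = 14*I (h(I) = 7*(2*I) = 14*I)
y(b, Z) = -28*b (y(b, Z) = (14*(-2))*b = -28*b)
y(-14 - 1*15, 36)*(96/(-38) - 66/26) = (-28*(-14 - 1*15))*(96/(-38) - 66/26) = (-28*(-14 - 15))*(96*(-1/38) - 66*1/26) = (-28*(-29))*(-48/19 - 33/13) = 812*(-1251/247) = -1015812/247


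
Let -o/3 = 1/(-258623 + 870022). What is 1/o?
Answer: -611399/3 ≈ -2.0380e+5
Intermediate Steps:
o = -3/611399 (o = -3/(-258623 + 870022) = -3/611399 ≈ -4.9068e-6)
1/o = 1/(-3/611399) = -611399/3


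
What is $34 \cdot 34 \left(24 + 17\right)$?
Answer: $47396$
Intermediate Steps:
$34 \cdot 34 \left(24 + 17\right) = 1156 \cdot 41 = 47396$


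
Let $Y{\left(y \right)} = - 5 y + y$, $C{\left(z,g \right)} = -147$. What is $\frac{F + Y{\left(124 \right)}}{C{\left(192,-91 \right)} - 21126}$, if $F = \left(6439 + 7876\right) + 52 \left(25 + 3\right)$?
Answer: $- \frac{15275}{21273} \approx -0.71805$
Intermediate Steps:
$F = 15771$ ($F = 14315 + 52 \cdot 28 = 14315 + 1456 = 15771$)
$Y{\left(y \right)} = - 4 y$
$\frac{F + Y{\left(124 \right)}}{C{\left(192,-91 \right)} - 21126} = \frac{15771 - 496}{-147 - 21126} = \frac{15771 - 496}{-21273} = 15275 \left(- \frac{1}{21273}\right) = - \frac{15275}{21273}$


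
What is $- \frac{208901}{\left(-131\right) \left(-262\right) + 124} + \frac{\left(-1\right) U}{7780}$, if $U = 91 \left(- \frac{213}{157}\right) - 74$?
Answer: $- \frac{127048177507}{21037205580} \approx -6.0392$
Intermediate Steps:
$U = - \frac{31001}{157}$ ($U = 91 \left(\left(-213\right) \frac{1}{157}\right) - 74 = 91 \left(- \frac{213}{157}\right) - 74 = - \frac{19383}{157} - 74 = - \frac{31001}{157} \approx -197.46$)
$- \frac{208901}{\left(-131\right) \left(-262\right) + 124} + \frac{\left(-1\right) U}{7780} = - \frac{208901}{\left(-131\right) \left(-262\right) + 124} + \frac{\left(-1\right) \left(- \frac{31001}{157}\right)}{7780} = - \frac{208901}{34322 + 124} + \frac{31001}{157} \cdot \frac{1}{7780} = - \frac{208901}{34446} + \frac{31001}{1221460} = - \frac{127048177507}{21037205580}$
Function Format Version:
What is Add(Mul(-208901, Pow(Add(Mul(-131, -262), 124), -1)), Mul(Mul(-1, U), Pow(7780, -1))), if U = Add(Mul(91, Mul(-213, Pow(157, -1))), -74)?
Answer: Rational(-127048177507, 21037205580) ≈ -6.0392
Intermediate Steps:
U = Rational(-31001, 157) (U = Add(Mul(91, Mul(-213, Rational(1, 157))), -74) = Add(Mul(91, Rational(-213, 157)), -74) = Add(Rational(-19383, 157), -74) = Rational(-31001, 157) ≈ -197.46)
Add(Mul(-208901, Pow(Add(Mul(-131, -262), 124), -1)), Mul(Mul(-1, U), Pow(7780, -1))) = Add(Mul(-208901, Pow(Add(Mul(-131, -262), 124), -1)), Mul(Mul(-1, Rational(-31001, 157)), Pow(7780, -1))) = Add(Mul(-208901, Pow(Add(34322, 124), -1)), Mul(Rational(31001, 157), Rational(1, 7780))) = Add(Mul(-208901, Pow(34446, -1)), Rational(31001, 1221460)) = Add(Mul(-208901, Rational(1, 34446)), Rational(31001, 1221460)) = Add(Rational(-208901, 34446), Rational(31001, 1221460)) = Rational(-127048177507, 21037205580)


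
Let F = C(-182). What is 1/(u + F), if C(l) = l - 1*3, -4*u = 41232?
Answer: -1/10493 ≈ -9.5302e-5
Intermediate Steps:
u = -10308 (u = -¼*41232 = -10308)
C(l) = -3 + l (C(l) = l - 3 = -3 + l)
F = -185 (F = -3 - 182 = -185)
1/(u + F) = 1/(-10308 - 185) = 1/(-10493) = -1/10493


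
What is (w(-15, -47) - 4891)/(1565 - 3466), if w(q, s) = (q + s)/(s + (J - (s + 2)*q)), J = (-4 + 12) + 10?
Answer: 1721601/669152 ≈ 2.5728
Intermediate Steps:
J = 18 (J = 8 + 10 = 18)
w(q, s) = (q + s)/(18 + s - q*(2 + s)) (w(q, s) = (q + s)/(s + (18 - (s + 2)*q)) = (q + s)/(s + (18 - (2 + s)*q)) = (q + s)/(s + (18 - q*(2 + s))) = (q + s)/(18 + s - q*(2 + s)))
(w(-15, -47) - 4891)/(1565 - 3466) = ((-1*(-15) - 1*(-47))/(-18 - 1*(-47) + 2*(-15) - 15*(-47)) - 4891)/(1565 - 3466) = ((15 + 47)/(-18 + 47 - 30 + 705) - 4891)/(-1901) = (62/704 - 4891)*(-1/1901) = ((1/704)*62 - 4891)*(-1/1901) = (31/352 - 4891)*(-1/1901) = -1721601/352*(-1/1901) = 1721601/669152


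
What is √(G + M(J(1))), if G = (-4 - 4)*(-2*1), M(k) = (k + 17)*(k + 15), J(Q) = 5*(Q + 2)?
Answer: 4*√61 ≈ 31.241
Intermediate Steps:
J(Q) = 10 + 5*Q (J(Q) = 5*(2 + Q) = 10 + 5*Q)
M(k) = (15 + k)*(17 + k) (M(k) = (17 + k)*(15 + k) = (15 + k)*(17 + k))
G = 16 (G = -8*(-2) = 16)
√(G + M(J(1))) = √(16 + (255 + (10 + 5*1)² + 32*(10 + 5*1))) = √(16 + (255 + (10 + 5)² + 32*(10 + 5))) = √(16 + (255 + 15² + 32*15)) = √(16 + (255 + 225 + 480)) = √(16 + 960) = √976 = 4*√61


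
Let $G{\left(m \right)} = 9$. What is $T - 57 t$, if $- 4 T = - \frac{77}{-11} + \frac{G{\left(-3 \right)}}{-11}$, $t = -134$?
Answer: $\frac{84001}{11} \approx 7636.5$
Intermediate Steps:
$T = - \frac{17}{11}$ ($T = - \frac{- \frac{77}{-11} + \frac{9}{-11}}{4} = - \frac{\left(-77\right) \left(- \frac{1}{11}\right) + 9 \left(- \frac{1}{11}\right)}{4} = - \frac{7 - \frac{9}{11}}{4} = \left(- \frac{1}{4}\right) \frac{68}{11} = - \frac{17}{11} \approx -1.5455$)
$T - 57 t = - \frac{17}{11} - -7638 = - \frac{17}{11} + 7638 = \frac{84001}{11}$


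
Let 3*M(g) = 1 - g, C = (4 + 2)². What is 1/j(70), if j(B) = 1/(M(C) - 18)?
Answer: -89/3 ≈ -29.667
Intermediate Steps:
C = 36 (C = 6² = 36)
M(g) = ⅓ - g/3 (M(g) = (1 - g)/3 = ⅓ - g/3)
j(B) = -3/89 (j(B) = 1/((⅓ - ⅓*36) - 18) = 1/((⅓ - 12) - 18) = 1/(-35/3 - 18) = 1/(-89/3) = -3/89)
1/j(70) = 1/(-3/89) = -89/3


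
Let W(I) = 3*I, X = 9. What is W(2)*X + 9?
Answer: 63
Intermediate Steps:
W(2)*X + 9 = (3*2)*9 + 9 = 6*9 + 9 = 54 + 9 = 63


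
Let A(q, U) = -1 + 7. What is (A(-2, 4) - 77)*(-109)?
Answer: 7739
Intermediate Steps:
A(q, U) = 6
(A(-2, 4) - 77)*(-109) = (6 - 77)*(-109) = -71*(-109) = 7739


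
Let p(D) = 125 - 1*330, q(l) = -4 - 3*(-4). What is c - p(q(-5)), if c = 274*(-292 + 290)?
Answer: -343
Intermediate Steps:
q(l) = 8 (q(l) = -4 + 12 = 8)
p(D) = -205 (p(D) = 125 - 330 = -205)
c = -548 (c = 274*(-2) = -548)
c - p(q(-5)) = -548 - 1*(-205) = -548 + 205 = -343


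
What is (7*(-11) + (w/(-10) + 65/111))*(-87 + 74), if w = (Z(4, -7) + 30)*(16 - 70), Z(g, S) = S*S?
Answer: -2526589/555 ≈ -4552.4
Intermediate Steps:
Z(g, S) = S**2
w = -4266 (w = ((-7)**2 + 30)*(16 - 70) = (49 + 30)*(-54) = 79*(-54) = -4266)
(7*(-11) + (w/(-10) + 65/111))*(-87 + 74) = (7*(-11) + (-4266/(-10) + 65/111))*(-87 + 74) = (-77 + (-4266*(-1/10) + 65*(1/111)))*(-13) = (-77 + (2133/5 + 65/111))*(-13) = (-77 + 237088/555)*(-13) = (194353/555)*(-13) = -2526589/555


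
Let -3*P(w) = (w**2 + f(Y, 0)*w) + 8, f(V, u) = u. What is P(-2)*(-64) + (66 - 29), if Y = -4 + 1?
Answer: 293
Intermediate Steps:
Y = -3
P(w) = -8/3 - w**2/3 (P(w) = -((w**2 + 0*w) + 8)/3 = -((w**2 + 0) + 8)/3 = -(w**2 + 8)/3 = -(8 + w**2)/3 = -8/3 - w**2/3)
P(-2)*(-64) + (66 - 29) = (-8/3 - 1/3*(-2)**2)*(-64) + (66 - 29) = (-8/3 - 1/3*4)*(-64) + 37 = (-8/3 - 4/3)*(-64) + 37 = -4*(-64) + 37 = 256 + 37 = 293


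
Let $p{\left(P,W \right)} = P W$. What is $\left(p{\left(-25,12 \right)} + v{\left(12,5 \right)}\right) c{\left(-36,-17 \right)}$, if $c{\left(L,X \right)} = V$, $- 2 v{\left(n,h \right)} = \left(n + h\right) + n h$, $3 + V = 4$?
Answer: $- \frac{677}{2} \approx -338.5$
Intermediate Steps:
$V = 1$ ($V = -3 + 4 = 1$)
$v{\left(n,h \right)} = - \frac{h}{2} - \frac{n}{2} - \frac{h n}{2}$ ($v{\left(n,h \right)} = - \frac{\left(n + h\right) + n h}{2} = - \frac{\left(h + n\right) + h n}{2} = - \frac{h + n + h n}{2} = - \frac{h}{2} - \frac{n}{2} - \frac{h n}{2}$)
$c{\left(L,X \right)} = 1$
$\left(p{\left(-25,12 \right)} + v{\left(12,5 \right)}\right) c{\left(-36,-17 \right)} = \left(\left(-25\right) 12 - \left(\frac{17}{2} + 30\right)\right) 1 = \left(-300 - \frac{77}{2}\right) 1 = \left(- \frac{677}{2}\right) 1 = - \frac{677}{2}$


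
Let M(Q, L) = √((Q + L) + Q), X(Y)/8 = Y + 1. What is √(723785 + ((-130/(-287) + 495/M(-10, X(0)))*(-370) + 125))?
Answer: √(59613938090 + 2514313725*I*√3)/287 ≈ 851.3 + 31.053*I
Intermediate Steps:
X(Y) = 8 + 8*Y (X(Y) = 8*(Y + 1) = 8*(1 + Y) = 8 + 8*Y)
M(Q, L) = √(L + 2*Q) (M(Q, L) = √((L + Q) + Q) = √(L + 2*Q))
√(723785 + ((-130/(-287) + 495/M(-10, X(0)))*(-370) + 125)) = √(723785 + ((-130/(-287) + 495/(√((8 + 8*0) + 2*(-10))))*(-370) + 125)) = √(723785 + ((-130*(-1/287) + 495/(√((8 + 0) - 20)))*(-370) + 125)) = √(723785 + ((130/287 + 495/(√(8 - 20)))*(-370) + 125)) = √(723785 + ((130/287 + 495/(√(-12)))*(-370) + 125)) = √(723785 + ((130/287 + 495/((2*I*√3)))*(-370) + 125)) = √(723785 + ((130/287 + 495*(-I*√3/6))*(-370) + 125)) = √(723785 + ((130/287 - 165*I*√3/2)*(-370) + 125)) = √(723785 + ((-48100/287 + 30525*I*√3) + 125)) = √(723785 + (-12225/287 + 30525*I*√3)) = √(207714070/287 + 30525*I*√3)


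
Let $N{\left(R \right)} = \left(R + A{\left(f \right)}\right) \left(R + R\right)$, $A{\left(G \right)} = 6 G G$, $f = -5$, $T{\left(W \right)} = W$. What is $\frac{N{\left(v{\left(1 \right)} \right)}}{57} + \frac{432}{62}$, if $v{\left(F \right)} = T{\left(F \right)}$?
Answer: $\frac{21674}{1767} \approx 12.266$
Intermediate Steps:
$v{\left(F \right)} = F$
$A{\left(G \right)} = 6 G^{2}$
$N{\left(R \right)} = 2 R \left(150 + R\right)$ ($N{\left(R \right)} = \left(R + 6 \left(-5\right)^{2}\right) \left(R + R\right) = \left(R + 6 \cdot 25\right) 2 R = \left(R + 150\right) 2 R = \left(150 + R\right) 2 R = 2 R \left(150 + R\right)$)
$\frac{N{\left(v{\left(1 \right)} \right)}}{57} + \frac{432}{62} = \frac{2 \cdot 1 \left(150 + 1\right)}{57} + \frac{432}{62} = 2 \cdot 1 \cdot 151 \cdot \frac{1}{57} + 432 \cdot \frac{1}{62} = 302 \cdot \frac{1}{57} + \frac{216}{31} = \frac{302}{57} + \frac{216}{31} = \frac{21674}{1767}$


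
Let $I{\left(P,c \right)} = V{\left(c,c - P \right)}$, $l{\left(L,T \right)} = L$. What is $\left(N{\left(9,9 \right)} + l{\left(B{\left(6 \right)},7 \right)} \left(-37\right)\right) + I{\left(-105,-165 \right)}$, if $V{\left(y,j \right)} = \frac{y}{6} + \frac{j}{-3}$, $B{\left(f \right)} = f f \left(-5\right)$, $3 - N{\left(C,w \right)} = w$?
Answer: $\frac{13293}{2} \approx 6646.5$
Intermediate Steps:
$N{\left(C,w \right)} = 3 - w$
$B{\left(f \right)} = - 5 f^{2}$ ($B{\left(f \right)} = f^{2} \left(-5\right) = - 5 f^{2}$)
$V{\left(y,j \right)} = - \frac{j}{3} + \frac{y}{6}$ ($V{\left(y,j \right)} = y \frac{1}{6} + j \left(- \frac{1}{3}\right) = \frac{y}{6} - \frac{j}{3} = - \frac{j}{3} + \frac{y}{6}$)
$I{\left(P,c \right)} = - \frac{c}{6} + \frac{P}{3}$ ($I{\left(P,c \right)} = - \frac{c - P}{3} + \frac{c}{6} = \left(- \frac{c}{3} + \frac{P}{3}\right) + \frac{c}{6} = - \frac{c}{6} + \frac{P}{3}$)
$\left(N{\left(9,9 \right)} + l{\left(B{\left(6 \right)},7 \right)} \left(-37\right)\right) + I{\left(-105,-165 \right)} = \left(\left(3 - 9\right) + - 5 \cdot 6^{2} \left(-37\right)\right) + \left(\left(- \frac{1}{6}\right) \left(-165\right) + \frac{1}{3} \left(-105\right)\right) = \left(\left(3 - 9\right) + \left(-5\right) 36 \left(-37\right)\right) + \left(\frac{55}{2} - 35\right) = \left(-6 - -6660\right) - \frac{15}{2} = \left(-6 + 6660\right) - \frac{15}{2} = 6654 - \frac{15}{2} = \frac{13293}{2}$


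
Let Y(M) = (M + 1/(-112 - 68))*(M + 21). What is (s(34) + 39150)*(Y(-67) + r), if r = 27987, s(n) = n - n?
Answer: 1216361355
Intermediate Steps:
s(n) = 0
Y(M) = (21 + M)*(-1/180 + M) (Y(M) = (M + 1/(-180))*(21 + M) = (M - 1/180)*(21 + M) = (-1/180 + M)*(21 + M) = (21 + M)*(-1/180 + M))
(s(34) + 39150)*(Y(-67) + r) = (0 + 39150)*((-7/60 + (-67)² + (3779/180)*(-67)) + 27987) = 39150*((-7/60 + 4489 - 253193/180) + 27987) = 39150*(277403/90 + 27987) = 39150*(2796233/90) = 1216361355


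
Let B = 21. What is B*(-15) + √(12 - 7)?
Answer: -315 + √5 ≈ -312.76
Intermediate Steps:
B*(-15) + √(12 - 7) = 21*(-15) + √(12 - 7) = -315 + √5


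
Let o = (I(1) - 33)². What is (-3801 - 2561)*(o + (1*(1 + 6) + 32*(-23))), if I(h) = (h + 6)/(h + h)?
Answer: -1797265/2 ≈ -8.9863e+5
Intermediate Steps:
I(h) = (6 + h)/(2*h) (I(h) = (6 + h)/((2*h)) = (6 + h)*(1/(2*h)) = (6 + h)/(2*h))
o = 3481/4 (o = ((½)*(6 + 1)/1 - 33)² = ((½)*1*7 - 33)² = (7/2 - 33)² = (-59/2)² = 3481/4 ≈ 870.25)
(-3801 - 2561)*(o + (1*(1 + 6) + 32*(-23))) = (-3801 - 2561)*(3481/4 + (1*(1 + 6) + 32*(-23))) = -6362*(3481/4 + (1*7 - 736)) = -6362*(3481/4 + (7 - 736)) = -6362*(3481/4 - 729) = -6362*565/4 = -1797265/2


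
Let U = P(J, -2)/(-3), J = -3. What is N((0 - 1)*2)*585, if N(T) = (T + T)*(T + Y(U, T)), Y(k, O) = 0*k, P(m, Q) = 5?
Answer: 4680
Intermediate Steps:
U = -5/3 (U = 5/(-3) = 5*(-⅓) = -5/3 ≈ -1.6667)
Y(k, O) = 0
N(T) = 2*T² (N(T) = (T + T)*(T + 0) = (2*T)*T = 2*T²)
N((0 - 1)*2)*585 = (2*((0 - 1)*2)²)*585 = (2*(-1*2)²)*585 = (2*(-2)²)*585 = (2*4)*585 = 8*585 = 4680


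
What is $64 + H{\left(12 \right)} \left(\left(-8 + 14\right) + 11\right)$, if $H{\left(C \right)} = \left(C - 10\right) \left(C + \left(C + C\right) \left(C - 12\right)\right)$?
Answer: $472$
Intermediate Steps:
$H{\left(C \right)} = \left(-10 + C\right) \left(C + 2 C \left(-12 + C\right)\right)$
$64 + H{\left(12 \right)} \left(\left(-8 + 14\right) + 11\right) = 64 + 12 \left(230 - 516 + 2 \cdot 12^{2}\right) \left(\left(-8 + 14\right) + 11\right) = 64 + 12 \left(230 - 516 + 2 \cdot 144\right) \left(6 + 11\right) = 64 + 12 \left(230 - 516 + 288\right) 17 = 64 + 12 \cdot 2 \cdot 17 = 64 + 24 \cdot 17 = 64 + 408 = 472$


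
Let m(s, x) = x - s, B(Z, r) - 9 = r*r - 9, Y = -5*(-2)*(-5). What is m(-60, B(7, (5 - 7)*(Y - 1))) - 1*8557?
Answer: 1907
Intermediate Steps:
Y = -50 (Y = 10*(-5) = -50)
B(Z, r) = r**2 (B(Z, r) = 9 + (r*r - 9) = 9 + (r**2 - 9) = 9 + (-9 + r**2) = r**2)
m(-60, B(7, (5 - 7)*(Y - 1))) - 1*8557 = (((5 - 7)*(-50 - 1))**2 - 1*(-60)) - 1*8557 = ((-2*(-51))**2 + 60) - 8557 = (102**2 + 60) - 8557 = (10404 + 60) - 8557 = 10464 - 8557 = 1907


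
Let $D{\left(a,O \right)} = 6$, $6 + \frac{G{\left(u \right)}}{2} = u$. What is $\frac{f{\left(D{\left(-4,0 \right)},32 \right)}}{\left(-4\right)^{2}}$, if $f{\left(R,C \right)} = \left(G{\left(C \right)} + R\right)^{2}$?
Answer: $\frac{841}{4} \approx 210.25$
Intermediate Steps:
$G{\left(u \right)} = -12 + 2 u$
$f{\left(R,C \right)} = \left(-12 + R + 2 C\right)^{2}$ ($f{\left(R,C \right)} = \left(\left(-12 + 2 C\right) + R\right)^{2} = \left(-12 + R + 2 C\right)^{2}$)
$\frac{f{\left(D{\left(-4,0 \right)},32 \right)}}{\left(-4\right)^{2}} = \frac{\left(-12 + 6 + 2 \cdot 32\right)^{2}}{\left(-4\right)^{2}} = \frac{\left(-12 + 6 + 64\right)^{2}}{16} = \frac{58^{2}}{16} = \frac{1}{16} \cdot 3364 = \frac{841}{4}$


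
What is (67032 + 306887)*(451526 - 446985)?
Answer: 1697966179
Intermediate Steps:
(67032 + 306887)*(451526 - 446985) = 373919*4541 = 1697966179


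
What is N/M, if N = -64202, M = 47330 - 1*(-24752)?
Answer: -32101/36041 ≈ -0.89068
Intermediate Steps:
M = 72082 (M = 47330 + 24752 = 72082)
N/M = -64202/72082 = -64202*1/72082 = -32101/36041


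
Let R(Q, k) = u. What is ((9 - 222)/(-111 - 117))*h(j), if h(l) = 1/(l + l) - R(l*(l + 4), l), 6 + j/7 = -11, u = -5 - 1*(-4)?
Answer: 16827/18088 ≈ 0.93029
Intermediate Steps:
u = -1 (u = -5 + 4 = -1)
R(Q, k) = -1
j = -119 (j = -42 + 7*(-11) = -42 - 77 = -119)
h(l) = 1 + 1/(2*l) (h(l) = 1/(l + l) - 1*(-1) = 1/(2*l) + 1 = 1 + 1/(2*l))
((9 - 222)/(-111 - 117))*h(j) = ((9 - 222)/(-111 - 117))*((½ - 119)/(-119)) = (-213/(-228))*(-1/119*(-237/2)) = -213*(-1/228)*(237/238) = (71/76)*(237/238) = 16827/18088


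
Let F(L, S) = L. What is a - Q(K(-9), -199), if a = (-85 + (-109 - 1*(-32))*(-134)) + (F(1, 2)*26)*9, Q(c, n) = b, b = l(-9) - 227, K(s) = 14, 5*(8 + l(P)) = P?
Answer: 53519/5 ≈ 10704.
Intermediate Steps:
l(P) = -8 + P/5
b = -1184/5 (b = (-8 + (⅕)*(-9)) - 227 = (-8 - 9/5) - 227 = -49/5 - 227 = -1184/5 ≈ -236.80)
Q(c, n) = -1184/5
a = 10467 (a = (-85 + (-109 - 1*(-32))*(-134)) + (1*26)*9 = (-85 + (-109 + 32)*(-134)) + 26*9 = (-85 - 77*(-134)) + 234 = (-85 + 10318) + 234 = 10233 + 234 = 10467)
a - Q(K(-9), -199) = 10467 - 1*(-1184/5) = 10467 + 1184/5 = 53519/5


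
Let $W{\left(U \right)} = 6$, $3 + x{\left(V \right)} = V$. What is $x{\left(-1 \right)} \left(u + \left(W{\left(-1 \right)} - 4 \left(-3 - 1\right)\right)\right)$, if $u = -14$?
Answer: $-32$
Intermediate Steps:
$x{\left(V \right)} = -3 + V$
$x{\left(-1 \right)} \left(u + \left(W{\left(-1 \right)} - 4 \left(-3 - 1\right)\right)\right) = \left(-3 - 1\right) \left(-14 - \left(-6 + 4 \left(-3 - 1\right)\right)\right) = - 4 \left(-14 - \left(-6 + 4 \left(-4\right)\right)\right) = - 4 \left(-14 + \left(6 - -16\right)\right) = - 4 \left(-14 + \left(6 + 16\right)\right) = - 4 \left(-14 + 22\right) = \left(-4\right) 8 = -32$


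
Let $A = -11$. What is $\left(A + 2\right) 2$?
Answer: $-18$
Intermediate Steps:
$\left(A + 2\right) 2 = \left(-11 + 2\right) 2 = \left(-9\right) 2 = -18$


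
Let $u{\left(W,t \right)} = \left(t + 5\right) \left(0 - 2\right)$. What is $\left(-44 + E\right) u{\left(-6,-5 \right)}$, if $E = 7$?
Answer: $0$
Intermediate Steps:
$u{\left(W,t \right)} = -10 - 2 t$ ($u{\left(W,t \right)} = \left(5 + t\right) \left(-2\right) = -10 - 2 t$)
$\left(-44 + E\right) u{\left(-6,-5 \right)} = \left(-44 + 7\right) \left(-10 - -10\right) = - 37 \left(-10 + 10\right) = \left(-37\right) 0 = 0$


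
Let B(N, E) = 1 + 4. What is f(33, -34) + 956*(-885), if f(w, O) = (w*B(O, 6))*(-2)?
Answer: -846390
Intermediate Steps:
B(N, E) = 5
f(w, O) = -10*w (f(w, O) = (w*5)*(-2) = (5*w)*(-2) = -10*w)
f(33, -34) + 956*(-885) = -10*33 + 956*(-885) = -330 - 846060 = -846390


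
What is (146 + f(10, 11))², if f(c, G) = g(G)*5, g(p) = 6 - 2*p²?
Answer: 1069156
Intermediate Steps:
f(c, G) = 30 - 10*G² (f(c, G) = (6 - 2*G²)*5 = 30 - 10*G²)
(146 + f(10, 11))² = (146 + (30 - 10*11²))² = (146 + (30 - 10*121))² = (146 + (30 - 1210))² = (146 - 1180)² = (-1034)² = 1069156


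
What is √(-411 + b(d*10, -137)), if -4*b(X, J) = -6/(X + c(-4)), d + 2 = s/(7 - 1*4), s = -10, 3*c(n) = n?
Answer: I*√11054994/164 ≈ 20.274*I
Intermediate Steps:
c(n) = n/3
d = -16/3 (d = -2 - 10/(7 - 1*4) = -2 - 10/(7 - 4) = -2 - 10/3 = -16/3 ≈ -5.3333)
b(X, J) = 3/(2*(-4/3 + X)) (b(X, J) = -(-3)/(2*(X + (⅓)*(-4))) = -(-3)/(2*(X - 4/3)) = -(-3)/(2*(-4/3 + X)) = 3/(2*(-4/3 + X)))
√(-411 + b(d*10, -137)) = √(-411 + 9/(2*(-4 + 3*(-16/3*10)))) = √(-411 + 9/(2*(-4 + 3*(-160/3)))) = √(-411 + 9/(2*(-4 - 160))) = √(-411 + (9/2)/(-164)) = √(-411 + (9/2)*(-1/164)) = √(-411 - 9/328) = √(-134817/328) = I*√11054994/164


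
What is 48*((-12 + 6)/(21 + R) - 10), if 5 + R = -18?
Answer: -336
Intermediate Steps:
R = -23 (R = -5 - 18 = -23)
48*((-12 + 6)/(21 + R) - 10) = 48*((-12 + 6)/(21 - 23) - 10) = 48*(-6/(-2) - 10) = 48*(-6*(-½) - 10) = 48*(3 - 10) = 48*(-7) = -336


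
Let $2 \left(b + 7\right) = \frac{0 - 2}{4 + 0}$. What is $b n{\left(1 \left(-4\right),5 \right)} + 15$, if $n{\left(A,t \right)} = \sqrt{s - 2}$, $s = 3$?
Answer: $\frac{31}{4} \approx 7.75$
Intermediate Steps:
$b = - \frac{29}{4}$ ($b = -7 + \frac{\left(0 - 2\right) \frac{1}{4 + 0}}{2} = -7 + \frac{\left(-2\right) \frac{1}{4}}{2} = -7 + \frac{1}{2} \left(- \frac{1}{2}\right) = -7 - \frac{1}{4} = - \frac{29}{4} \approx -7.25$)
$n{\left(A,t \right)} = 1$ ($n{\left(A,t \right)} = \sqrt{3 - 2} = \sqrt{1} = 1$)
$b n{\left(1 \left(-4\right),5 \right)} + 15 = \left(- \frac{29}{4}\right) 1 + 15 = - \frac{29}{4} + 15 = \frac{31}{4}$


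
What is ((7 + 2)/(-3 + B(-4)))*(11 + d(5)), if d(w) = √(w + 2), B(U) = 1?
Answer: -99/2 - 9*√7/2 ≈ -61.406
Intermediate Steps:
d(w) = √(2 + w)
((7 + 2)/(-3 + B(-4)))*(11 + d(5)) = ((7 + 2)/(-3 + 1))*(11 + √(2 + 5)) = (9/(-2))*(11 + √7) = (9*(-½))*(11 + √7) = -9*(11 + √7)/2 = -99/2 - 9*√7/2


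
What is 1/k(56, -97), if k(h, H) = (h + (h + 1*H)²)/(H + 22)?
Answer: -25/579 ≈ -0.043178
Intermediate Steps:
k(h, H) = (h + (H + h)²)/(22 + H) (k(h, H) = (h + (h + H)²)/(22 + H) = (h + (H + h)²)/(22 + H))
1/k(56, -97) = 1/((56 + (-97 + 56)²)/(22 - 97)) = 1/((56 + (-41)²)/(-75)) = 1/(-(56 + 1681)/75) = 1/(-1/75*1737) = 1/(-579/25) = -25/579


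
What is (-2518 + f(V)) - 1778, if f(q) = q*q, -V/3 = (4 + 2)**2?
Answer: 7368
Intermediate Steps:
V = -108 (V = -3*(4 + 2)**2 = -3*6**2 = -3*36 = -108)
f(q) = q**2
(-2518 + f(V)) - 1778 = (-2518 + (-108)**2) - 1778 = (-2518 + 11664) - 1778 = 9146 - 1778 = 7368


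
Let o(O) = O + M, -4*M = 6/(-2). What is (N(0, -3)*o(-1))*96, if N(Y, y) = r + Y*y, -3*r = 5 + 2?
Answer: 56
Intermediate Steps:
r = -7/3 (r = -(5 + 2)/3 = -1/3*7 = -7/3 ≈ -2.3333)
M = 3/4 (M = -3/(2*(-2)) = -3*(-1)/(2*2) = -1/4*(-3) = 3/4 ≈ 0.75000)
N(Y, y) = -7/3 + Y*y
o(O) = 3/4 + O (o(O) = O + 3/4 = 3/4 + O)
(N(0, -3)*o(-1))*96 = ((-7/3 + 0*(-3))*(3/4 - 1))*96 = ((-7/3 + 0)*(-1/4))*96 = -7/3*(-1/4)*96 = (7/12)*96 = 56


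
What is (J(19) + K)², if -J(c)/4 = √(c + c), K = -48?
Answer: 2912 + 384*√38 ≈ 5279.1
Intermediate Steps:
J(c) = -4*√2*√c (J(c) = -4*√(c + c) = -4*√2*√c)
(J(19) + K)² = (-4*√2*√19 - 48)² = (-4*√38 - 48)² = (-48 - 4*√38)²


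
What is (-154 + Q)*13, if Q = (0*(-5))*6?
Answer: -2002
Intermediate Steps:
Q = 0 (Q = 0*6 = 0)
(-154 + Q)*13 = (-154 + 0)*13 = -154*13 = -2002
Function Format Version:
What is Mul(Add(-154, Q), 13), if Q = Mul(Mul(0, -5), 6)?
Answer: -2002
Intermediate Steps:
Q = 0 (Q = Mul(0, 6) = 0)
Mul(Add(-154, Q), 13) = Mul(Add(-154, 0), 13) = Mul(-154, 13) = -2002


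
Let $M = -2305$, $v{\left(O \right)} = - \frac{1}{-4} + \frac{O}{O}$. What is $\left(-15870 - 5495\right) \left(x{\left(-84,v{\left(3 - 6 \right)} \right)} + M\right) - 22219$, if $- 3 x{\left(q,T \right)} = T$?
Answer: $\frac{590796097}{12} \approx 4.9233 \cdot 10^{7}$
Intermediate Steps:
$v{\left(O \right)} = \frac{5}{4}$ ($v{\left(O \right)} = \left(-1\right) \left(- \frac{1}{4}\right) + 1 = \frac{1}{4} + 1 = \frac{5}{4}$)
$x{\left(q,T \right)} = - \frac{T}{3}$
$\left(-15870 - 5495\right) \left(x{\left(-84,v{\left(3 - 6 \right)} \right)} + M\right) - 22219 = \left(-15870 - 5495\right) \left(\left(- \frac{1}{3}\right) \frac{5}{4} - 2305\right) - 22219 = - 21365 \left(- \frac{5}{12} - 2305\right) - 22219 = \left(-21365\right) \left(- \frac{27665}{12}\right) - 22219 = \frac{591062725}{12} - 22219 = \frac{590796097}{12}$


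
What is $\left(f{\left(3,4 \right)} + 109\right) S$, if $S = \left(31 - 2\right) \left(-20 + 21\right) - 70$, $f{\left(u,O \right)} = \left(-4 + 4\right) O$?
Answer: $-4469$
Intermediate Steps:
$f{\left(u,O \right)} = 0$ ($f{\left(u,O \right)} = 0 O = 0$)
$S = -41$ ($S = 29 \cdot 1 - 70 = 29 - 70 = -41$)
$\left(f{\left(3,4 \right)} + 109\right) S = \left(0 + 109\right) \left(-41\right) = 109 \left(-41\right) = -4469$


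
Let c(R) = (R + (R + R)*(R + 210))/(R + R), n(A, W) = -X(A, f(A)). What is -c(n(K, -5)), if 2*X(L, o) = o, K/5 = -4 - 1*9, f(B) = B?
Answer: -243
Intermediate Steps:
K = -65 (K = 5*(-4 - 1*9) = 5*(-4 - 9) = 5*(-13) = -65)
X(L, o) = o/2
n(A, W) = -A/2
c(R) = (R + 2*R*(210 + R))/(2*R) (c(R) = (R + (2*R)*(210 + R))/((2*R)) = (R + 2*R*(210 + R))*(1/(2*R)) = (R + 2*R*(210 + R))/(2*R))
-c(n(K, -5)) = -(421/2 - 1/2*(-65)) = -(421/2 + 65/2) = -1*243 = -243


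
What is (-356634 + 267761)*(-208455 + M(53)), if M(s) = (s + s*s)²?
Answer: -709436632197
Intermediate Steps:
M(s) = (s + s²)²
(-356634 + 267761)*(-208455 + M(53)) = (-356634 + 267761)*(-208455 + 53²*(1 + 53)²) = -88873*(-208455 + 2809*54²) = -88873*(-208455 + 2809*2916) = -88873*(-208455 + 8191044) = -88873*7982589 = -709436632197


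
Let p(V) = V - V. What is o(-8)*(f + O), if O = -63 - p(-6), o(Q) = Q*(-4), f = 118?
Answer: 1760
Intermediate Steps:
o(Q) = -4*Q
p(V) = 0
O = -63 (O = -63 - 1*0 = -63 + 0 = -63)
o(-8)*(f + O) = (-4*(-8))*(118 - 63) = 32*55 = 1760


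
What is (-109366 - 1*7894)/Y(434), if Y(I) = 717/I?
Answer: -50890840/717 ≈ -70978.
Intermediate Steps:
(-109366 - 1*7894)/Y(434) = (-109366 - 1*7894)/((717/434)) = (-109366 - 7894)/((717*(1/434))) = -117260/717/434 = -117260*434/717 = -50890840/717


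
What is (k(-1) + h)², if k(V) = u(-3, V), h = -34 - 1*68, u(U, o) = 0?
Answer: 10404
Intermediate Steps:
h = -102 (h = -34 - 68 = -102)
k(V) = 0
(k(-1) + h)² = (0 - 102)² = (-102)² = 10404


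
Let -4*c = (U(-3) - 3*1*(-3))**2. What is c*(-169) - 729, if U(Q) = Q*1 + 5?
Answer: 17533/4 ≈ 4383.3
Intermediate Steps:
U(Q) = 5 + Q (U(Q) = Q + 5 = 5 + Q)
c = -121/4 (c = -((5 - 3) - 3*1*(-3))**2/4 = -(2 - 3*(-3))**2/4 = -(2 + 9)**2/4 = -1/4*11**2 = -1/4*121 = -121/4 ≈ -30.250)
c*(-169) - 729 = -121/4*(-169) - 729 = 20449/4 - 729 = 17533/4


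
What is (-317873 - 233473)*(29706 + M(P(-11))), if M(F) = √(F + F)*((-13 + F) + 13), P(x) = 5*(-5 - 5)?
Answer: -16378284276 + 275673000*I ≈ -1.6378e+10 + 2.7567e+8*I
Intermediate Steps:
P(x) = -50 (P(x) = 5*(-10) = -50)
M(F) = √2*F^(3/2) (M(F) = √(2*F)*F = (√2*√F)*F = √2*F^(3/2))
(-317873 - 233473)*(29706 + M(P(-11))) = (-317873 - 233473)*(29706 + √2*(-50)^(3/2)) = -551346*(29706 + √2*(-250*I*√2)) = -551346*(29706 - 500*I) = -16378284276 + 275673000*I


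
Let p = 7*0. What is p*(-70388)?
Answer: 0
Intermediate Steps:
p = 0
p*(-70388) = 0*(-70388) = 0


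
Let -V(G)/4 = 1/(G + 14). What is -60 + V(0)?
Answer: -422/7 ≈ -60.286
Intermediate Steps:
V(G) = -4/(14 + G) (V(G) = -4/(G + 14) = -4/(14 + G))
-60 + V(0) = -60 - 4/(14 + 0) = -60 - 4/14 = -60 - 4*1/14 = -60 - 2/7 = -422/7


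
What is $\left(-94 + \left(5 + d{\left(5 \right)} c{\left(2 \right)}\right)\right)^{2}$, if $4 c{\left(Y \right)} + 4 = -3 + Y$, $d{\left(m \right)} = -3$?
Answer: $\frac{116281}{16} \approx 7267.6$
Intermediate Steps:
$c{\left(Y \right)} = - \frac{7}{4} + \frac{Y}{4}$ ($c{\left(Y \right)} = -1 + \frac{-3 + Y}{4} = -1 + \left(- \frac{3}{4} + \frac{Y}{4}\right) = - \frac{7}{4} + \frac{Y}{4}$)
$\left(-94 + \left(5 + d{\left(5 \right)} c{\left(2 \right)}\right)\right)^{2} = \left(-94 + \left(5 - 3 \left(- \frac{7}{4} + \frac{1}{4} \cdot 2\right)\right)\right)^{2} = \left(-94 + \left(5 - 3 \left(- \frac{7}{4} + \frac{1}{2}\right)\right)\right)^{2} = \left(-94 + \left(5 - - \frac{15}{4}\right)\right)^{2} = \left(-94 + \left(5 + \frac{15}{4}\right)\right)^{2} = \left(-94 + \frac{35}{4}\right)^{2} = \left(- \frac{341}{4}\right)^{2} = \frac{116281}{16}$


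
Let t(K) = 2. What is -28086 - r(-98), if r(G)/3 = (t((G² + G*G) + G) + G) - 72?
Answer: -27582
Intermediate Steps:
r(G) = -210 + 3*G (r(G) = 3*((2 + G) - 72) = 3*(-70 + G) = -210 + 3*G)
-28086 - r(-98) = -28086 - (-210 + 3*(-98)) = -28086 - (-210 - 294) = -28086 - 1*(-504) = -28086 + 504 = -27582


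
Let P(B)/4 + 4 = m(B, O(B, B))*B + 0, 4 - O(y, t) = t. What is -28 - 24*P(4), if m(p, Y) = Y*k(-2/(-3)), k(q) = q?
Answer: 356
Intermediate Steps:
O(y, t) = 4 - t
m(p, Y) = 2*Y/3 (m(p, Y) = Y*(-2/(-3)) = Y*(-2*(-⅓)) = Y*(⅔) = 2*Y/3)
P(B) = -16 + 4*B*(8/3 - 2*B/3) (P(B) = -16 + 4*((2*(4 - B)/3)*B + 0) = -16 + 4*((8/3 - 2*B/3)*B + 0) = -16 + 4*(B*(8/3 - 2*B/3) + 0) = -16 + 4*(B*(8/3 - 2*B/3)) = -16 + 4*B*(8/3 - 2*B/3))
-28 - 24*P(4) = -28 - 24*(-16 - 8/3*4*(-4 + 4)) = -28 - 24*(-16 - 8/3*4*0) = -28 - 24*(-16 + 0) = -28 - 24*(-16) = -28 + 384 = 356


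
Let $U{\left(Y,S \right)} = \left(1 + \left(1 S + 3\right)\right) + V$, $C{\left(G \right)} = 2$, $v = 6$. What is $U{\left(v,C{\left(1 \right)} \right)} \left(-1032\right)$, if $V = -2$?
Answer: $-4128$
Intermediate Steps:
$U{\left(Y,S \right)} = 2 + S$ ($U{\left(Y,S \right)} = \left(1 + \left(1 S + 3\right)\right) - 2 = \left(1 + \left(S + 3\right)\right) - 2 = \left(1 + \left(3 + S\right)\right) - 2 = \left(4 + S\right) - 2 = 2 + S$)
$U{\left(v,C{\left(1 \right)} \right)} \left(-1032\right) = \left(2 + 2\right) \left(-1032\right) = 4 \left(-1032\right) = -4128$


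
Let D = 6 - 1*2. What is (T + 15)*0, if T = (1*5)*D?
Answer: 0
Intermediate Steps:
D = 4 (D = 6 - 2 = 4)
T = 20 (T = (1*5)*4 = 5*4 = 20)
(T + 15)*0 = (20 + 15)*0 = 35*0 = 0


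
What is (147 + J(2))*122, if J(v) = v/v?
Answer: 18056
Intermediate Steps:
J(v) = 1
(147 + J(2))*122 = (147 + 1)*122 = 148*122 = 18056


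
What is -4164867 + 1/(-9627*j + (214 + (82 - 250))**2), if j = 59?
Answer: -2356802443360/565877 ≈ -4.1649e+6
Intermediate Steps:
-4164867 + 1/(-9627*j + (214 + (82 - 250))**2) = -4164867 + 1/(-9627*59 + (214 + (82 - 250))**2) = -4164867 + 1/(-567993 + (214 - 168)**2) = -4164867 + 1/(-567993 + 46**2) = -4164867 + 1/(-567993 + 2116) = -4164867 + 1/(-565877) = -4164867 - 1/565877 = -2356802443360/565877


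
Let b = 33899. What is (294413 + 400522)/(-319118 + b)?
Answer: -77215/31691 ≈ -2.4365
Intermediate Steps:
(294413 + 400522)/(-319118 + b) = (294413 + 400522)/(-319118 + 33899) = 694935/(-285219) = 694935*(-1/285219) = -77215/31691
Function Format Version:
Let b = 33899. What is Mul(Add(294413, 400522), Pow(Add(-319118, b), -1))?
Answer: Rational(-77215, 31691) ≈ -2.4365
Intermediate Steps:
Mul(Add(294413, 400522), Pow(Add(-319118, b), -1)) = Mul(Add(294413, 400522), Pow(Add(-319118, 33899), -1)) = Mul(694935, Pow(-285219, -1)) = Mul(694935, Rational(-1, 285219)) = Rational(-77215, 31691)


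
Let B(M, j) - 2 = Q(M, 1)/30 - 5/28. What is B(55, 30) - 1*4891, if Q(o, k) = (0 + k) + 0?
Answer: -2053441/420 ≈ -4889.1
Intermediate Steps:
Q(o, k) = k (Q(o, k) = k + 0 = k)
B(M, j) = 779/420 (B(M, j) = 2 + (1/30 - 5/28) = 2 - 61/420 = 779/420)
B(55, 30) - 1*4891 = 779/420 - 1*4891 = 779/420 - 4891 = -2053441/420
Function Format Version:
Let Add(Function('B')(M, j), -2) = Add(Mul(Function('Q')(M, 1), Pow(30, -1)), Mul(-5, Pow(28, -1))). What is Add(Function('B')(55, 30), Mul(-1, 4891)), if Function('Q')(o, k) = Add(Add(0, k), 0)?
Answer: Rational(-2053441, 420) ≈ -4889.1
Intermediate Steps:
Function('Q')(o, k) = k (Function('Q')(o, k) = Add(k, 0) = k)
Function('B')(M, j) = Rational(779, 420) (Function('B')(M, j) = Add(2, Add(Mul(1, Pow(30, -1)), Mul(-5, Pow(28, -1)))) = Add(2, Add(Mul(1, Rational(1, 30)), Mul(-5, Rational(1, 28)))) = Add(2, Add(Rational(1, 30), Rational(-5, 28))) = Add(2, Rational(-61, 420)) = Rational(779, 420))
Add(Function('B')(55, 30), Mul(-1, 4891)) = Add(Rational(779, 420), Mul(-1, 4891)) = Add(Rational(779, 420), -4891) = Rational(-2053441, 420)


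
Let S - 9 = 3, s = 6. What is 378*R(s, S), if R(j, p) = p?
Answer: 4536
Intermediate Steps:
S = 12 (S = 9 + 3 = 12)
378*R(s, S) = 378*12 = 4536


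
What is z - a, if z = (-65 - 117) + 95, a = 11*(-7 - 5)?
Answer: 45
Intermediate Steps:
a = -132 (a = 11*(-12) = -132)
z = -87 (z = -182 + 95 = -87)
z - a = -87 - 1*(-132) = -87 + 132 = 45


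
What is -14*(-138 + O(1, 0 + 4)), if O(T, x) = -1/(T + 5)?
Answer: 5803/3 ≈ 1934.3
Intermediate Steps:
O(T, x) = -1/(5 + T)
-14*(-138 + O(1, 0 + 4)) = -14*(-138 - 1/(5 + 1)) = -14*(-138 - 1/6) = -14*(-138 - 1*⅙) = -14*(-138 - ⅙) = -14*(-829/6) = 5803/3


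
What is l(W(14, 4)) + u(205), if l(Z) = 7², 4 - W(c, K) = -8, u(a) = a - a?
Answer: 49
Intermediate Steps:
u(a) = 0
W(c, K) = 12 (W(c, K) = 4 - 1*(-8) = 4 + 8 = 12)
l(Z) = 49
l(W(14, 4)) + u(205) = 49 + 0 = 49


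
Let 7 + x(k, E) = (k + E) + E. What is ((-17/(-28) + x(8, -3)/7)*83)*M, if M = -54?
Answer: 6723/14 ≈ 480.21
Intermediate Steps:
x(k, E) = -7 + k + 2*E (x(k, E) = -7 + ((k + E) + E) = -7 + ((E + k) + E) = -7 + (k + 2*E) = -7 + k + 2*E)
((-17/(-28) + x(8, -3)/7)*83)*M = ((-17/(-28) + (-7 + 8 + 2*(-3))/7)*83)*(-54) = ((-17*(-1/28) + (-7 + 8 - 6)*(1/7))*83)*(-54) = ((17/28 - 5*1/7)*83)*(-54) = ((17/28 - 5/7)*83)*(-54) = -3/28*83*(-54) = -249/28*(-54) = 6723/14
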